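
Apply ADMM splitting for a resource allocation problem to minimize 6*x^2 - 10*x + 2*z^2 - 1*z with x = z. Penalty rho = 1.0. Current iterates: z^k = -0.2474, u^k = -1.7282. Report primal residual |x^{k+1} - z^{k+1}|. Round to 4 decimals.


ADMM iteration with rho = 1.0, z^k = -0.2474, u^k = -1.7282
Step 1: x-update.
Minimize 6*x^2 - 10*x + (1.0/2)*(x + 0.2474 - 1.7282)^2
FOC: (2*6 + 1.0)*x = 10 + 1.0*(-0.2474 + 1.7282)
x^{k+1} = 0.8831
Step 2: z-update.
Minimize 2*z^2 - 1*z + (1.0/2)*(0.8831 - z - 1.7282)^2
FOC: (2*2 + 1.0)*z = 1 + 1.0*(0.8831 - 1.7282)
z^{k+1} = 0.031
Step 3: u-update.
u^{k+1} = -1.7282 + 0.8831 - 0.031 = -0.876
Step 4: Primal residual = |0.8831 - 0.031| = 0.8522


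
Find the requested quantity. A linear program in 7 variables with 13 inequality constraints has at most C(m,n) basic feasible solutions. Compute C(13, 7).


Each vertex corresponds to some choice of n active constraints out of m, so the number of vertices is at most C(m, n) = m! / (n!(m-n)!).
m = 13, n = 7
Numerator: 13 * 12 * 11 * 10 * 9 * 8 * 7
Denominator: 7! = 5040
C(13, 7) = 1716


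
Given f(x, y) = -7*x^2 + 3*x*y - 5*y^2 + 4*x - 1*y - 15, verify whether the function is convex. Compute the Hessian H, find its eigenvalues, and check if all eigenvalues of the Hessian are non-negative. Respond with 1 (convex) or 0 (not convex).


The Hessian of f(x,y) = -7*x^2 + 3*x*y - 5*y^2 + 4*x - 1*y - 15 is:
H = [[-14, 3], [3, -10]]
Trace = -14 - 10 = -24
Determinant = -14*-10 - (3)^2 = 131
Discriminant = (-24)^2 - 4*131 = 52.0
Eigenvalues: lambda_1 = -15.6056, lambda_2 = -8.3944
The function is not convex.

0


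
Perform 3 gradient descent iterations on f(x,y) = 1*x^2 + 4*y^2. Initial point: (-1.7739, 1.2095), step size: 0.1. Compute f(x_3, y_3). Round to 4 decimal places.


Gradient descent on f(x,y) = 1*x^2 + 4*y^2.
Starting point: (-1.7739, 1.2095), alpha = 0.1
Step 1: grad_x = 2*1*-1.7739 = -3.5478, grad_y = 2*4*1.2095 = 9.676
  x_1 = -1.7739 - 0.1*-3.5478 = -1.4191
  y_1 = 1.2095 - 0.1*9.676 = 0.2419
Step 2: grad_x = 2*1*-1.4191 = -2.8382, grad_y = 2*4*0.2419 = 1.9352
  x_2 = -1.4191 - 0.1*-2.8382 = -1.1353
  y_2 = 0.2419 - 0.1*1.9352 = 0.0484
Step 3: grad_x = 2*1*-1.1353 = -2.2706, grad_y = 2*4*0.0484 = 0.387
  x_3 = -1.1353 - 0.1*-2.2706 = -0.9082
  y_3 = 0.0484 - 0.1*0.387 = 0.0097
f(-0.9082, 0.0097) = 1*(-0.9082)^2 + 4*0.0097^2 = 0.8253


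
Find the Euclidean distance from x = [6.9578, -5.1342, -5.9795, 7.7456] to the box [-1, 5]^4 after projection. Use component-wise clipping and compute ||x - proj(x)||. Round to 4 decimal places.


Project each component onto [-1, 5].
clip(6.9578) = 5.0, clip(-5.1342) = -1.0, clip(-5.9795) = -1.0, clip(7.7456) = 5.0
Projection = [5.0, -1.0, -1.0, 5.0]
Squared diffs: [3.833, 17.0916, 24.7954, 7.5383]
Distance = sqrt(53.2583) = 7.2978


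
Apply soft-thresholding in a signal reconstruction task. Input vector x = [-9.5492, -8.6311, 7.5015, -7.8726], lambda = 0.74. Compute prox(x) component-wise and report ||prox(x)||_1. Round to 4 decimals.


Soft-thresholding with lambda = 0.74:
prox(-9.5492) = sign(-9.5492)*max(|-9.5492| - 0.74, 0) = -8.8092
prox(-8.6311) = sign(-8.6311)*max(|-8.6311| - 0.74, 0) = -7.8911
prox(7.5015) = sign(7.5015)*max(|7.5015| - 0.74, 0) = 6.7615
prox(-7.8726) = sign(-7.8726)*max(|-7.8726| - 0.74, 0) = -7.1326
prox(x) = [-8.8092, -7.8911, 6.7615, -7.1326]
||prox(x)||_1 = 8.8092 + 7.8911 + 6.7615 + 7.1326 = 30.5944


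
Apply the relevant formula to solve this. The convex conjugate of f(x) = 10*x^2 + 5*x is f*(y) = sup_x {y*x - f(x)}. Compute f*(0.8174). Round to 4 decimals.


f*(y) = sup_x {y*x - a*x^2 - b*x} = sup_x {(y-b)*x - a*x^2}
FOC: (y - b) - 2a*x = 0 => x* = (y - b)/(2a)
x* = (0.8174 - 5)/(2*10) = -0.2091
f*(0.8174) = (y-b)^2/(4a) = (0.8174 - 5)^2/(4*10)
= 17.4941/40 = 0.4374


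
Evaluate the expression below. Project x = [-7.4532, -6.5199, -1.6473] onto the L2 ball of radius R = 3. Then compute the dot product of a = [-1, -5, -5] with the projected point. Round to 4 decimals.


Step 1: Compute ||x|| (intermediates to 6 decimals).
||x|| = sqrt((-7.4532)^2 + (-6.5199)^2 + (-1.6473)^2) = 10.03857
Step 2: Project.
Since ||x|| > R, scale = R/||x|| = 3/10.03857 = 0.298847, proj(x) = scale * x
proj(x) = [-2.227366, -1.948453, -0.492291]
Step 3: Dot product.
a^T * proj(x) = -1*(-2.227366) - 5*(-1.948453) - 5*(-0.492291) = 14.4311


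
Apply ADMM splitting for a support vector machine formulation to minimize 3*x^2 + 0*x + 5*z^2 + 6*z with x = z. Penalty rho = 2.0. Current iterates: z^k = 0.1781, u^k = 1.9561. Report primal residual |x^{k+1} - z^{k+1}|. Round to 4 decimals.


ADMM iteration with rho = 2.0, z^k = 0.1781, u^k = 1.9561
Step 1: x-update.
Minimize 3*x^2 + 0*x + (2.0/2)*(x - 0.1781 + 1.9561)^2
FOC: (2*3 + 2.0)*x = 0 + 2.0*(0.1781 - 1.9561)
x^{k+1} = -0.4445
Step 2: z-update.
Minimize 5*z^2 + 6*z + (2.0/2)*(-0.4445 - z + 1.9561)^2
FOC: (2*5 + 2.0)*z = -6 + 2.0*(-0.4445 + 1.9561)
z^{k+1} = -0.2481
Step 3: u-update.
u^{k+1} = 1.9561 - 0.4445 + 0.2481 = 1.7597
Step 4: Primal residual = |-0.4445 + 0.2481| = 0.1964


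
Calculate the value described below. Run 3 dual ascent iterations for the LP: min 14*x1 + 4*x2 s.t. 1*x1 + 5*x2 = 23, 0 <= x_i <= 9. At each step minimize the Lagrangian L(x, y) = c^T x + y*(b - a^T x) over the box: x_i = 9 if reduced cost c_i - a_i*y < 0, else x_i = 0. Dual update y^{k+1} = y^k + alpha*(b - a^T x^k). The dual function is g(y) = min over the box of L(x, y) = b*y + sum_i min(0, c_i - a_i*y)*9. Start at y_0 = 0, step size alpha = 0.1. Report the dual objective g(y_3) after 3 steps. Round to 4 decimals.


Dual ascent for LP: min 14*x1 + 4*x2, 1*x1 + 5*x2 = 23, 0 <= x_i <= 9
Step 1: y^k = 0.0, reduced costs: (14.0, 4.0)
  x^k = (0.0, 0.0), subgradient = b - a^T x = 23.0
  y^{k+1} = 0.0 + 0.1*23.0 = 2.3
Step 2: y^k = 2.3, reduced costs: (11.7, -7.5)
  x^k = (0.0, 9.0), subgradient = b - a^T x = -22.0
  y^{k+1} = 2.3 + 0.1*-22.0 = 0.1
Step 3: y^k = 0.1, reduced costs: (13.9, 3.5)
  x^k = (0.0, 0.0), subgradient = b - a^T x = 23.0
  y^{k+1} = 0.1 + 0.1*23.0 = 2.4
Dual objective at y_3 = 2.4: reduced costs (11.6, -8.0), box minimizer x = (0.0, 9.0)
g(y_3) = b*y + (c1 - a1*y)*x1 + (c2 - a2*y)*x2 = 23*2.4 + 11.6*0.0 + (-8.0)*9.0 = 55.2 + 0.0 - 72.0 = -16.8


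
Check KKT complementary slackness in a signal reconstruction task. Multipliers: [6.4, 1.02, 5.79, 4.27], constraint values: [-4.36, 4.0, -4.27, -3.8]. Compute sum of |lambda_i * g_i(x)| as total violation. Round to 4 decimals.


KKT complementary slackness check:
lambda_1 * g_1 = 6.4 * -4.36 = -27.904
lambda_2 * g_2 = 1.02 * 4.0 = 4.08
lambda_3 * g_3 = 5.79 * -4.27 = -24.7233
lambda_4 * g_4 = 4.27 * -3.8 = -16.226
Total violation = 27.904 + 4.08 + 24.7233 + 16.226 = 72.9333


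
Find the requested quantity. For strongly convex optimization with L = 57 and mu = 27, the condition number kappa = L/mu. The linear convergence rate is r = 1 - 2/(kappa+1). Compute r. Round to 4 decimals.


Step 1: Compute the condition number.
kappa = L/mu = 57/27 = 2.1111
Step 2: Compute the convergence rate.
r = 1 - 2/(kappa + 1) = 1 - 2*mu/(L + mu) = (L - mu)/(L + mu) = 30/84 = 0.3571


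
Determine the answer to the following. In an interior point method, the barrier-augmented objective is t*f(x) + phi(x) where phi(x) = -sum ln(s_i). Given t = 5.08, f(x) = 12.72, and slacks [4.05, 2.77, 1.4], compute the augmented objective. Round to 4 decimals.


Step 1: Compute log-barrier.
ln values: [1.3987, 1.0188, 0.3365]
phi = -(1.3987 + 1.0188 + 0.3365) = -2.754
Step 2: Compute augmented objective.
t*f(x) = 5.08*12.72 = 64.6176
Total = 64.6176 - 2.754 = 61.8636


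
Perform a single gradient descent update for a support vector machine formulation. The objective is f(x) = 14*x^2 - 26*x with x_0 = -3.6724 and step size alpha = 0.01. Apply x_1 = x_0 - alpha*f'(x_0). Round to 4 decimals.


We compute the gradient at x_0 and apply the update.
f'(x) = 28*x - 26
f'(-3.6724) = 28*-3.6724 - 26 = -128.8272
x_1 = -3.6724 - 0.01*-128.8272 = -2.3841


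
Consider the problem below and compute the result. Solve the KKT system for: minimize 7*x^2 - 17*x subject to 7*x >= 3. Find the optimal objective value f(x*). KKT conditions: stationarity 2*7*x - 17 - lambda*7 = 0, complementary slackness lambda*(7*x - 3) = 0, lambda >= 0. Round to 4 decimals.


Step 1: Try lambda = 0 (constraint inactive).
Stationarity: 2*7*x - 17 = 0
x* = 17/(2*7) = 17/14 = 1.2143 (rounded; the exact value 17/14 is used below)
Check constraint: 7*1.2143 = 8.5001 >= 3 -- satisfied.
Step 2: Compute optimal value.
f(x*) = 7*(17/14)^2 - 17*(17/14) = -10.3214


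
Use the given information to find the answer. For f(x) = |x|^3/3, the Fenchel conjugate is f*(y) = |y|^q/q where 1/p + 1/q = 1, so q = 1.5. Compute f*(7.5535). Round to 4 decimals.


The conjugate exponent q satisfies 1/p + 1/q = 1.
p = 3, so q = 3/(3 - 1) = 1.5
|y|^q = 7.5535^1.5 = 20.7598
f*(7.5535) = 20.7598 / 1.5 = 13.8398


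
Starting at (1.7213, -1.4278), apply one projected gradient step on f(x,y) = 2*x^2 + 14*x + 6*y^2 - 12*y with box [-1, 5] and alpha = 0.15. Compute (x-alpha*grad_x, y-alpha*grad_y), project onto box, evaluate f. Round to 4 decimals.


Step 1: Compute gradient at (1.7213, -1.4278).
grad_x = 2*2*1.7213 + 14 = 20.8852
grad_y = 2*6*-1.4278 - 12 = -29.1336
Step 2: Gradient step.
x_raw = 1.7213 - 0.15*20.8852 = -1.4115
y_raw = -1.4278 - 0.15*-29.1336 = 2.9422
Step 3: Project onto [-1, 5].
x_proj = clip(-1.4115) = -1.0
y_proj = clip(2.9422) = 2.9422
Step 4: Evaluate f.
f(-1.0, 2.9422) = 4.6338


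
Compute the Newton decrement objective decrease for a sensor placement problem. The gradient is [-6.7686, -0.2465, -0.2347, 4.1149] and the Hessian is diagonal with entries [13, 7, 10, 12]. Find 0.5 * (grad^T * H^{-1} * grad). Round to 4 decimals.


Step 1: H is diagonal, so H^(-1) * g = [-0.5207, -0.0352, -0.0235, 0.3429].
Step 2: g^T H^(-1) g = sum_i g_i^2 / H_ii
  = (-6.7686)^2/13 + (-0.2465)^2/7 + (-0.2347)^2/10 + (4.1149)^2/12
  = 3.5241 + 0.0087 + 0.0055 + 1.411 = 4.9494
Step 3: Objective decrease = 0.5 * g^T H^(-1) g = 2.4747


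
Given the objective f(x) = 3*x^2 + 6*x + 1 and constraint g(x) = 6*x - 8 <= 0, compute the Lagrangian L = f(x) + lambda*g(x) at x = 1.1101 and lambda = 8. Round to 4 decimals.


Step 1: Evaluate f(x).
f(1.1101) = 3*1.1101^2 + 6*1.1101 + 1 = 11.3576
Step 2: Evaluate g(x).
g(1.1101) = 6*1.1101 - 8 = -1.3394
Step 3: Compute Lagrangian.
L = 11.3576 + 8*-1.3394 = 0.6424


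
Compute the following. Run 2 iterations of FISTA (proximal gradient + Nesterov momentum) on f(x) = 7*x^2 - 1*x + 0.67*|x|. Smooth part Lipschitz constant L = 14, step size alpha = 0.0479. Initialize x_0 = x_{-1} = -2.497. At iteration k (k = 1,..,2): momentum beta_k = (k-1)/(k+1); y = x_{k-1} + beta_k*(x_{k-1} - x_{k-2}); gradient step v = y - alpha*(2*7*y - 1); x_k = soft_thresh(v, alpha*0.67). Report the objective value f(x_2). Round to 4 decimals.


FISTA on f(x) = 7*x^2 - 1*x + 0.67*|x|
L = 14, alpha = 0.0479
Iteration 1: beta = 0.0, y = -2.497 + 0.0*(-2.497 + 2.497) = -2.497
  grad(y) = -35.958, v = y - alpha*grad = -0.7746
  prox(v) = soft_thresh(-0.7746, 0.0321) = -0.7425
Iteration 2: beta = 0.3333, y = -0.7425 + 0.3333*(-0.7425 + 2.497) = -0.1577
  grad(y) = -3.2077, v = y - alpha*grad = -0.004
  prox(v) = soft_thresh(-0.004, 0.0321) = 0.0
f(x_2) = 7*0.0^2 - 1*0.0 + 0.67*|0.0| = 0.0


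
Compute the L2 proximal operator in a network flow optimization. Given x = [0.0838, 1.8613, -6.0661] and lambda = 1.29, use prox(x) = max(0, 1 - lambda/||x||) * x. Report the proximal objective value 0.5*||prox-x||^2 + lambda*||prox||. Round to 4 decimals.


Step 1: Compute ||x||.
||x|| = 6.3458
Step 2: Compute scaling factor.
scale = max(0, 1 - 1.29/6.3458) = 0.7967
Step 3: prox(x) = [0.0668, 1.4829, -4.833]
||prox(x)|| = 5.0558
Step 4: Proximal objective.
0.5*||prox-x||^2 = 0.8321
lambda*||prox|| = 6.522
Total = 7.354


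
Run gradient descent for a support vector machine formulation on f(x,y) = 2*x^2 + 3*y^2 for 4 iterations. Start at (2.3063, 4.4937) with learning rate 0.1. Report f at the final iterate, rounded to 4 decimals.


Gradient descent on f(x,y) = 2*x^2 + 3*y^2.
Starting point: (2.3063, 4.4937), alpha = 0.1
Step 1: grad_x = 2*2*2.3063 = 9.2252, grad_y = 2*3*4.4937 = 26.9622
  x_1 = 2.3063 - 0.1*9.2252 = 1.3838
  y_1 = 4.4937 - 0.1*26.9622 = 1.7975
Step 2: grad_x = 2*2*1.3838 = 5.5351, grad_y = 2*3*1.7975 = 10.7849
  x_2 = 1.3838 - 0.1*5.5351 = 0.8303
  y_2 = 1.7975 - 0.1*10.7849 = 0.719
Step 3: grad_x = 2*2*0.8303 = 3.3211, grad_y = 2*3*0.719 = 4.314
  x_3 = 0.8303 - 0.1*3.3211 = 0.4982
  y_3 = 0.719 - 0.1*4.314 = 0.2876
Step 4: grad_x = 2*2*0.4982 = 1.9926, grad_y = 2*3*0.2876 = 1.7256
  x_4 = 0.4982 - 0.1*1.9926 = 0.2989
  y_4 = 0.2876 - 0.1*1.7256 = 0.115
f(0.2989, 0.115) = 2*0.2989^2 + 3*0.115^2 = 0.2184


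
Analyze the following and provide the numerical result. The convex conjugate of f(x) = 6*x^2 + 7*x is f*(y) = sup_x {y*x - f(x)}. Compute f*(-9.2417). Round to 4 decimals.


f*(y) = sup_x {y*x - a*x^2 - b*x} = sup_x {(y-b)*x - a*x^2}
FOC: (y - b) - 2a*x = 0 => x* = (y - b)/(2a)
x* = (-9.2417 - 7)/(2*6) = -1.3535
f*(-9.2417) = (y-b)^2/(4a) = (-9.2417 - 7)^2/(4*6)
= 263.7928/24 = 10.9914


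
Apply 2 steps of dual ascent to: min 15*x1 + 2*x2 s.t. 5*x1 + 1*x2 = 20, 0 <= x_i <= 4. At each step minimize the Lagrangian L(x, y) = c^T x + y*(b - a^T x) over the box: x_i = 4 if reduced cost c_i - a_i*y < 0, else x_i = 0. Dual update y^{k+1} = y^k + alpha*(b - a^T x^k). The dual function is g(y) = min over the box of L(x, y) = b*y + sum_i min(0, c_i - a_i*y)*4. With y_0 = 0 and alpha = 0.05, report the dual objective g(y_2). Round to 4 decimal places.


Dual ascent for LP: min 15*x1 + 2*x2, 5*x1 + 1*x2 = 20, 0 <= x_i <= 4
Step 1: y^k = 0.0, reduced costs: (15.0, 2.0)
  x^k = (0.0, 0.0), subgradient = b - a^T x = 20.0
  y^{k+1} = 0.0 + 0.05*20.0 = 1.0
Step 2: y^k = 1.0, reduced costs: (10.0, 1.0)
  x^k = (0.0, 0.0), subgradient = b - a^T x = 20.0
  y^{k+1} = 1.0 + 0.05*20.0 = 2.0
Dual objective at y_2 = 2.0: reduced costs (5.0, 0.0), box minimizer x = (0.0, 0.0)
g(y_2) = b*y + (c1 - a1*y)*x1 + (c2 - a2*y)*x2 = 20*2.0 + 5.0*0.0 + 0.0*0.0 = 40.0 + 0.0 + 0.0 = 40.0


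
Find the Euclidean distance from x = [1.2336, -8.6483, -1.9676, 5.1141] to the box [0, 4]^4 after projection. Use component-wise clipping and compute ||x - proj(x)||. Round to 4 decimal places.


Project each component onto [0, 4].
clip(1.2336) = 1.2336, clip(-8.6483) = 0.0, clip(-1.9676) = 0.0, clip(5.1141) = 4.0
Projection = [1.2336, 0.0, 0.0, 4.0]
Squared diffs: [0.0, 74.7931, 3.8714, 1.2412]
Distance = sqrt(79.9057) = 8.939


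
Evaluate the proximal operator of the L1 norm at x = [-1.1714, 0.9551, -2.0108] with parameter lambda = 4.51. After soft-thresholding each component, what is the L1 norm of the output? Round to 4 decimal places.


Soft-thresholding with lambda = 4.51:
prox(-1.1714) = sign(-1.1714)*max(|-1.1714| - 4.51, 0) = 0.0
prox(0.9551) = sign(0.9551)*max(|0.9551| - 4.51, 0) = 0.0
prox(-2.0108) = sign(-2.0108)*max(|-2.0108| - 4.51, 0) = 0.0
prox(x) = [0.0, 0.0, 0.0]
||prox(x)||_1 = 0.0 + 0.0 + 0.0 = 0.0


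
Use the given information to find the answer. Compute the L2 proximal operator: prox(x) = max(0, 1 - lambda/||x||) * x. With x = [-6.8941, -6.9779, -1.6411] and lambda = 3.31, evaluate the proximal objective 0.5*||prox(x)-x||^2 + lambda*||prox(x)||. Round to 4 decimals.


Step 1: Compute ||x||.
||x|| = 9.9455
Step 2: Compute scaling factor.
scale = max(0, 1 - 3.31/9.9455) = 0.6672
Step 3: prox(x) = [-4.5996, -4.6556, -1.0949]
||prox(x)|| = 6.6355
Step 4: Proximal objective.
0.5*||prox-x||^2 = 5.4781
lambda*||prox|| = 21.9635
Total = 27.4415


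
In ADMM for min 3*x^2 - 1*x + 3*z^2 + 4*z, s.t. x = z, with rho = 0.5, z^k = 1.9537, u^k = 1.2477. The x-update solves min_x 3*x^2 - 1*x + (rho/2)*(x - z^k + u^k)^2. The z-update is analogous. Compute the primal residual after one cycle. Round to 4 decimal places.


ADMM iteration with rho = 0.5, z^k = 1.9537, u^k = 1.2477
Step 1: x-update.
Minimize 3*x^2 - 1*x + (0.5/2)*(x - 1.9537 + 1.2477)^2
FOC: (2*3 + 0.5)*x = 1 + 0.5*(1.9537 - 1.2477)
x^{k+1} = 0.2082
Step 2: z-update.
Minimize 3*z^2 + 4*z + (0.5/2)*(0.2082 - z + 1.2477)^2
FOC: (2*3 + 0.5)*z = -4 + 0.5*(0.2082 + 1.2477)
z^{k+1} = -0.5034
Step 3: u-update.
u^{k+1} = 1.2477 + 0.2082 + 0.5034 = 1.9592
Step 4: Primal residual = |0.2082 + 0.5034| = 0.7115


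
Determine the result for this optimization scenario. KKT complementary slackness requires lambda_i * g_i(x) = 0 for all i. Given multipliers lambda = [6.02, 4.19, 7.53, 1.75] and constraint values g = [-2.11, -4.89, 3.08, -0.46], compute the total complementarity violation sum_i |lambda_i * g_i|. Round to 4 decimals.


KKT complementary slackness check:
lambda_1 * g_1 = 6.02 * -2.11 = -12.7022
lambda_2 * g_2 = 4.19 * -4.89 = -20.4891
lambda_3 * g_3 = 7.53 * 3.08 = 23.1924
lambda_4 * g_4 = 1.75 * -0.46 = -0.805
Total violation = 12.7022 + 20.4891 + 23.1924 + 0.805 = 57.1887


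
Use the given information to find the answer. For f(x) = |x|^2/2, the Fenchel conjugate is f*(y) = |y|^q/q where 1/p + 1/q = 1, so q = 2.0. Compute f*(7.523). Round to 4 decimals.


The conjugate exponent q satisfies 1/p + 1/q = 1.
p = 2, so q = 2/(2 - 1) = 2.0
|y|^q = 7.523^2.0 = 56.5955
f*(7.523) = 56.5955 / 2.0 = 28.2978


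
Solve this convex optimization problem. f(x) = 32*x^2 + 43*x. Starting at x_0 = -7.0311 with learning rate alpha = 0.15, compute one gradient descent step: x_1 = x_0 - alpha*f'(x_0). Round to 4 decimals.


We compute the gradient at x_0 and apply the update.
f'(x) = 64*x + 43
f'(-7.0311) = 64*-7.0311 + 43 = -406.9904
x_1 = -7.0311 - 0.15*-406.9904 = 54.0175


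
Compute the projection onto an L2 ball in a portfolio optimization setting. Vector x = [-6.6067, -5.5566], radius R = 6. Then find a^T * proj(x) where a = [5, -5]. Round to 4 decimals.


Step 1: Compute ||x|| (intermediates to 6 decimals).
||x|| = sqrt((-6.6067)^2 + (-5.5566)^2) = 8.632745
Step 2: Project.
Since ||x|| > R, scale = R/||x|| = 6/8.632745 = 0.695028, proj(x) = scale * x
proj(x) = [-4.591841, -3.861993]
Step 3: Dot product.
a^T * proj(x) = 5*(-4.591841) - 5*(-3.861993) = -3.6492


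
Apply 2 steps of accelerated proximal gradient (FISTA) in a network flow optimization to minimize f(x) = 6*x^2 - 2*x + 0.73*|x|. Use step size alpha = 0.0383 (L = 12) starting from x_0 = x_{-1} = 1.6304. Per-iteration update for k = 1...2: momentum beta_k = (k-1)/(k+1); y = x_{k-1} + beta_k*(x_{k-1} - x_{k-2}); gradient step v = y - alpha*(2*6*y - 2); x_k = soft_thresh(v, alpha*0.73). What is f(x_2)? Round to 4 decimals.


FISTA on f(x) = 6*x^2 - 2*x + 0.73*|x|
L = 12, alpha = 0.0383
Iteration 1: beta = 0.0, y = 1.6304 + 0.0*(1.6304 - 1.6304) = 1.6304
  grad(y) = 17.5648, v = y - alpha*grad = 0.9577
  prox(v) = soft_thresh(0.9577, 0.028) = 0.9297
Iteration 2: beta = 0.3333, y = 0.9297 + 0.3333*(0.9297 - 1.6304) = 0.6961
  grad(y) = 6.3537, v = y - alpha*grad = 0.4528
  prox(v) = soft_thresh(0.4528, 0.028) = 0.4248
f(x_2) = 6*0.4248^2 - 2*0.4248 + 0.73*|0.4248| = 0.5434


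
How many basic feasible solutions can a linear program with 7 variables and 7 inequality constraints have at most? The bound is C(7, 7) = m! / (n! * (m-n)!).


Each vertex corresponds to some choice of n active constraints out of m, so the number of vertices is at most C(m, n) = m! / (n!(m-n)!).
m = 7, n = 7
Numerator: 7 * 6 * 5 * 4 * 3 * 2 * 1
Denominator: 7! = 5040
C(7, 7) = 1


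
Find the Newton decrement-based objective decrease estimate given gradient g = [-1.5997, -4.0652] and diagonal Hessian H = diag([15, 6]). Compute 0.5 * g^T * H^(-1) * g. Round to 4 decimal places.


Step 1: H is diagonal, so H^(-1) * g = [-0.1066, -0.6775].
Step 2: g^T H^(-1) g = sum_i g_i^2 / H_ii
  = (-1.5997)^2/15 + (-4.0652)^2/6
  = 0.1706 + 2.7543 = 2.9249
Step 3: Objective decrease = 0.5 * g^T H^(-1) g = 1.4625


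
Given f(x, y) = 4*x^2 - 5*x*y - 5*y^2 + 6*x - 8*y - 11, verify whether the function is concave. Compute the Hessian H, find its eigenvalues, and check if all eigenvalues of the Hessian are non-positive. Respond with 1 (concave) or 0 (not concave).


The Hessian of f(x,y) = 4*x^2 - 5*x*y - 5*y^2 + 6*x - 8*y - 11 is:
H = [[8, -5], [-5, -10]]
Trace = 8 - 10 = -2
Determinant = 8*-10 - (-5)^2 = -105
Discriminant = (-2)^2 - 4*-105 = 424.0
Eigenvalues: lambda_1 = -11.2956, lambda_2 = 9.2956
The function is not concave.

0


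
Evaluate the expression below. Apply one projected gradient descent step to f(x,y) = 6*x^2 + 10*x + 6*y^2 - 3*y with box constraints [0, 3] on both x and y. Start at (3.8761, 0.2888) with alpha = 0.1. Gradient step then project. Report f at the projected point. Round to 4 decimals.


Step 1: Compute gradient at (3.8761, 0.2888).
grad_x = 2*6*3.8761 + 10 = 56.5132
grad_y = 2*6*0.2888 - 3 = 0.4656
Step 2: Gradient step.
x_raw = 3.8761 - 0.1*56.5132 = -1.7752
y_raw = 0.2888 - 0.1*0.4656 = 0.2422
Step 3: Project onto [0, 3].
x_proj = clip(-1.7752) = 0.0
y_proj = clip(0.2422) = 0.2422
Step 4: Evaluate f.
f(0.0, 0.2422) = -0.3746


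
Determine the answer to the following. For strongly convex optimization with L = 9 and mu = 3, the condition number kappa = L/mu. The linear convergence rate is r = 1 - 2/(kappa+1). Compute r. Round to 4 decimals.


Step 1: Compute the condition number.
kappa = L/mu = 9/3 = 3.0
Step 2: Compute the convergence rate.
r = 1 - 2/(kappa + 1) = 1 - 2*mu/(L + mu) = (L - mu)/(L + mu) = 6/12 = 0.5


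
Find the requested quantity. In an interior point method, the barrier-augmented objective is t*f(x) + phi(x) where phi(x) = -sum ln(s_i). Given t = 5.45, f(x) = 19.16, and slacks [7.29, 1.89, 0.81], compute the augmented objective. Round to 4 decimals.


Step 1: Compute log-barrier.
ln values: [1.9865, 0.6366, -0.2107]
phi = -(1.9865 + 0.6366 - 0.2107) = -2.4124
Step 2: Compute augmented objective.
t*f(x) = 5.45*19.16 = 104.422
Total = 104.422 - 2.4124 = 102.0096


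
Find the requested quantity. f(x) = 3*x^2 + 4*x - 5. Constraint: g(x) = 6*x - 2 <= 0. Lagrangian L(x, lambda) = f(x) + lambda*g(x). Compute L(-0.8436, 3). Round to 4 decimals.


Step 1: Evaluate f(x).
f(-0.8436) = 3*(-0.8436)^2 + 4*(-0.8436) - 5 = -6.2394
Step 2: Evaluate g(x).
g(-0.8436) = 6*-0.8436 - 2 = -7.0616
Step 3: Compute Lagrangian.
L = -6.2394 + 3*-7.0616 = -27.4242


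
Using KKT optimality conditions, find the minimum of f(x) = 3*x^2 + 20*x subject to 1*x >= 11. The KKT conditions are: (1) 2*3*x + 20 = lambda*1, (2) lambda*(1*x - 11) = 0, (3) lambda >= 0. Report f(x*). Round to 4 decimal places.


Step 1: Try lambda = 0 (constraint inactive).
x_unc = -20/(2*3) = -3.3333
Check: 1*-3.3333 = -3.3333 < 11 -- violated!
Step 2: Constraint must be active: 1*x = 11
x* = 11/1 = 11.0
lambda = (2*3*11.0 + 20)/1 = 86.0
Step 3: Compute optimal value.
f(x*) = 3*11.0^2 + 20*11.0 = 583.0


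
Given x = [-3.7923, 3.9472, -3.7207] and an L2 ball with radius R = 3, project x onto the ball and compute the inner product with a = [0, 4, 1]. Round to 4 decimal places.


Step 1: Compute ||x|| (intermediates to 6 decimals).
||x|| = sqrt((-3.7923)^2 + 3.9472^2 + (-3.7207)^2) = 6.618575
Step 2: Project.
Since ||x|| > R, scale = R/||x|| = 3/6.618575 = 0.45327, proj(x) = scale * x
proj(x) = [-1.718936, 1.789147, -1.686482]
Step 3: Dot product.
a^T * proj(x) = 0*(-1.718936) + 4*1.789147 + 1*(-1.686482) = 5.4701


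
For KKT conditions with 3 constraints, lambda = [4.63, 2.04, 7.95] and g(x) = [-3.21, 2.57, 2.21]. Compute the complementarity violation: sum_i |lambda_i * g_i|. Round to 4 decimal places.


KKT complementary slackness check:
lambda_1 * g_1 = 4.63 * -3.21 = -14.8623
lambda_2 * g_2 = 2.04 * 2.57 = 5.2428
lambda_3 * g_3 = 7.95 * 2.21 = 17.5695
Total violation = 14.8623 + 5.2428 + 17.5695 = 37.6746


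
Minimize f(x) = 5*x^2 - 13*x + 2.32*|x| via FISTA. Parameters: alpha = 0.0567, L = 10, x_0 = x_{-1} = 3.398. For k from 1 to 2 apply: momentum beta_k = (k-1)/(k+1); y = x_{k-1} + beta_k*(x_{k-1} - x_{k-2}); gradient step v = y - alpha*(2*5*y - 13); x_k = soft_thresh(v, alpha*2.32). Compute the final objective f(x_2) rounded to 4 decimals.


FISTA on f(x) = 5*x^2 - 13*x + 2.32*|x|
L = 10, alpha = 0.0567
Iteration 1: beta = 0.0, y = 3.398 + 0.0*(3.398 - 3.398) = 3.398
  grad(y) = 20.98, v = y - alpha*grad = 2.2084
  prox(v) = soft_thresh(2.2084, 0.1315) = 2.0769
Iteration 2: beta = 0.3333, y = 2.0769 + 0.3333*(2.0769 - 3.398) = 1.6365
  grad(y) = 3.3652, v = y - alpha*grad = 1.4457
  prox(v) = soft_thresh(1.4457, 0.1315) = 1.3142
f(x_2) = 5*1.3142^2 - 13*1.3142 + 2.32*|1.3142| = -5.4001


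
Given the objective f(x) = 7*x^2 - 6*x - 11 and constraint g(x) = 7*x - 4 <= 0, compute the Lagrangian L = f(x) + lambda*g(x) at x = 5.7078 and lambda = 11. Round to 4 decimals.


Step 1: Evaluate f(x).
f(5.7078) = 7*5.7078^2 - 6*5.7078 - 11 = 182.8061
Step 2: Evaluate g(x).
g(5.7078) = 7*5.7078 - 4 = 35.9546
Step 3: Compute Lagrangian.
L = 182.8061 + 11*35.9546 = 578.3067


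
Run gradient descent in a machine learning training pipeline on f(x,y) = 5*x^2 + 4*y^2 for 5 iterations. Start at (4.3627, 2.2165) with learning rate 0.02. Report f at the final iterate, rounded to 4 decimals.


Gradient descent on f(x,y) = 5*x^2 + 4*y^2.
Starting point: (4.3627, 2.2165), alpha = 0.02
Step 1: grad_x = 2*5*4.3627 = 43.627, grad_y = 2*4*2.2165 = 17.732
  x_1 = 4.3627 - 0.02*43.627 = 3.4902
  y_1 = 2.2165 - 0.02*17.732 = 1.8619
Step 2: grad_x = 2*5*3.4902 = 34.9016, grad_y = 2*4*1.8619 = 14.8949
  x_2 = 3.4902 - 0.02*34.9016 = 2.7921
  y_2 = 1.8619 - 0.02*14.8949 = 1.564
Step 3: grad_x = 2*5*2.7921 = 27.9213, grad_y = 2*4*1.564 = 12.5117
  x_3 = 2.7921 - 0.02*27.9213 = 2.2337
  y_3 = 1.564 - 0.02*12.5117 = 1.3137
Step 4: grad_x = 2*5*2.2337 = 22.337, grad_y = 2*4*1.3137 = 10.5098
  x_4 = 2.2337 - 0.02*22.337 = 1.787
  y_4 = 1.3137 - 0.02*10.5098 = 1.1035
Step 5: grad_x = 2*5*1.787 = 17.8696, grad_y = 2*4*1.1035 = 8.8283
  x_5 = 1.787 - 0.02*17.8696 = 1.4296
  y_5 = 1.1035 - 0.02*8.8283 = 0.927
f(1.4296, 0.927) = 5*1.4296^2 + 4*0.927^2 = 13.6554


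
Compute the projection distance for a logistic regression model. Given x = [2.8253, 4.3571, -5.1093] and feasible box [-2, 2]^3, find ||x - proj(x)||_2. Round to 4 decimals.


Project each component onto [-2, 2].
clip(2.8253) = 2.0, clip(4.3571) = 2.0, clip(-5.1093) = -2.0
Projection = [2.0, 2.0, -2.0]
Squared diffs: [0.6811, 5.5559, 9.6677]
Distance = sqrt(15.9047) = 3.9881


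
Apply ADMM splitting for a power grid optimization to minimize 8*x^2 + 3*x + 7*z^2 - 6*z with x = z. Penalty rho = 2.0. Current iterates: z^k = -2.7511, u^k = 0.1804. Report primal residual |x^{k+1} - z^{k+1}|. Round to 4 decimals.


ADMM iteration with rho = 2.0, z^k = -2.7511, u^k = 0.1804
Step 1: x-update.
Minimize 8*x^2 + 3*x + (2.0/2)*(x + 2.7511 + 0.1804)^2
FOC: (2*8 + 2.0)*x = -3 + 2.0*(-2.7511 - 0.1804)
x^{k+1} = -0.4924
Step 2: z-update.
Minimize 7*z^2 - 6*z + (2.0/2)*(-0.4924 - z + 0.1804)^2
FOC: (2*7 + 2.0)*z = 6 + 2.0*(-0.4924 + 0.1804)
z^{k+1} = 0.336
Step 3: u-update.
u^{k+1} = 0.1804 - 0.4924 - 0.336 = -0.648
Step 4: Primal residual = |-0.4924 - 0.336| = 0.8284


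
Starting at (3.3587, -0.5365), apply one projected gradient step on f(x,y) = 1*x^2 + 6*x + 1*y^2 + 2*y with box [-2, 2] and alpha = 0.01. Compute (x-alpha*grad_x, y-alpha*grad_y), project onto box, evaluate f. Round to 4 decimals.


Step 1: Compute gradient at (3.3587, -0.5365).
grad_x = 2*1*3.3587 + 6 = 12.7174
grad_y = 2*1*-0.5365 + 2 = 0.927
Step 2: Gradient step.
x_raw = 3.3587 - 0.01*12.7174 = 3.2315
y_raw = -0.5365 - 0.01*0.927 = -0.5458
Step 3: Project onto [-2, 2].
x_proj = clip(3.2315) = 2.0
y_proj = clip(-0.5458) = -0.5458
Step 4: Evaluate f.
f(2.0, -0.5458) = 15.2063


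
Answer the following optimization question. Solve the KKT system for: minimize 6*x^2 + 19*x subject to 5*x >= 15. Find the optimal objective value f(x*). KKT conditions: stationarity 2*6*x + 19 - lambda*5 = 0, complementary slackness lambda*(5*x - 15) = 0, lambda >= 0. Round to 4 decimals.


Step 1: Try lambda = 0 (constraint inactive).
x_unc = -19/(2*6) = -1.5833
Check: 5*-1.5833 = -7.9165 < 15 -- violated!
Step 2: Constraint must be active: 5*x = 15
x* = 15/5 = 3.0
lambda = (2*6*3.0 + 19)/5 = 11.0
Step 3: Compute optimal value.
f(x*) = 6*3.0^2 + 19*3.0 = 111.0


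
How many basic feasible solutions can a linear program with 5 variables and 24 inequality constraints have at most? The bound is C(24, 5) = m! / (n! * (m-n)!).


Each vertex corresponds to some choice of n active constraints out of m, so the number of vertices is at most C(m, n) = m! / (n!(m-n)!).
m = 24, n = 5
Numerator: 24 * 23 * 22 * 21 * 20
Denominator: 5! = 120
C(24, 5) = 42504


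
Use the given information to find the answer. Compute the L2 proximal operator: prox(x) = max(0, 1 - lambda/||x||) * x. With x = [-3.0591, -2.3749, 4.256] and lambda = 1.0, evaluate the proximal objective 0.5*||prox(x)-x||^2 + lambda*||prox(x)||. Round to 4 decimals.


Step 1: Compute ||x||.
||x|| = 5.7543
Step 2: Compute scaling factor.
scale = max(0, 1 - 1.0/5.7543) = 0.8262
Step 3: prox(x) = [-2.5275, -1.9622, 3.5164]
||prox(x)|| = 4.7543
Step 4: Proximal objective.
0.5*||prox-x||^2 = 0.5
lambda*||prox|| = 4.7543
Total = 5.2543


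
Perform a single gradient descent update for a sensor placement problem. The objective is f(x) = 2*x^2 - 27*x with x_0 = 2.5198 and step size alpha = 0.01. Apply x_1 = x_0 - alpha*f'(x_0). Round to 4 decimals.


We compute the gradient at x_0 and apply the update.
f'(x) = 4*x - 27
f'(2.5198) = 4*2.5198 - 27 = -16.9208
x_1 = 2.5198 - 0.01*-16.9208 = 2.689


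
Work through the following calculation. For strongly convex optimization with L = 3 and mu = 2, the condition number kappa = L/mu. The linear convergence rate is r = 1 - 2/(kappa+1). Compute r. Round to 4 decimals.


Step 1: Compute the condition number.
kappa = L/mu = 3/2 = 1.5
Step 2: Compute the convergence rate.
r = 1 - 2/(kappa + 1) = 1 - 2*mu/(L + mu) = (L - mu)/(L + mu) = 1/5 = 0.2


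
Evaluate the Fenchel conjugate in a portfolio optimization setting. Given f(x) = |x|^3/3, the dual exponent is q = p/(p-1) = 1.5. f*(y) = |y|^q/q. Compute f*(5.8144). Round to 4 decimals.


The conjugate exponent q satisfies 1/p + 1/q = 1.
p = 3, so q = 3/(3 - 1) = 1.5
|y|^q = 5.8144^1.5 = 14.0203
f*(5.8144) = 14.0203 / 1.5 = 9.3469


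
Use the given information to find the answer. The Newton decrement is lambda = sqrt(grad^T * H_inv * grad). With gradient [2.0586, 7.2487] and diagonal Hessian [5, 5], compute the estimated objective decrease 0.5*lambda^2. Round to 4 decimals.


Step 1: H is diagonal, so H^(-1) * g = [0.4117, 1.4497].
Step 2: g^T H^(-1) g = sum_i g_i^2 / H_ii
  = (2.0586)^2/5 + (7.2487)^2/5
  = 0.8476 + 10.5087 = 11.3563
Step 3: Objective decrease = 0.5 * g^T H^(-1) g = 5.6781


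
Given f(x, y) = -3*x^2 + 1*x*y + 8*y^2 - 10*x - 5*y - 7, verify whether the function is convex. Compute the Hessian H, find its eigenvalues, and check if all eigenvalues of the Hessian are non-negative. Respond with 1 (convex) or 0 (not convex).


The Hessian of f(x,y) = -3*x^2 + 1*x*y + 8*y^2 - 10*x - 5*y - 7 is:
H = [[-6, 1], [1, 16]]
Trace = -6 + 16 = 10
Determinant = -6*16 - (1)^2 = -97
Discriminant = (10)^2 - 4*-97 = 488.0
Eigenvalues: lambda_1 = -6.0454, lambda_2 = 16.0454
The function is not convex.

0


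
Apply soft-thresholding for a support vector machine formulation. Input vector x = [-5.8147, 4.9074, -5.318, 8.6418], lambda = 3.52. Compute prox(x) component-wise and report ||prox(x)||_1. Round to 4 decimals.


Soft-thresholding with lambda = 3.52:
prox(-5.8147) = sign(-5.8147)*max(|-5.8147| - 3.52, 0) = -2.2947
prox(4.9074) = sign(4.9074)*max(|4.9074| - 3.52, 0) = 1.3874
prox(-5.318) = sign(-5.318)*max(|-5.318| - 3.52, 0) = -1.798
prox(8.6418) = sign(8.6418)*max(|8.6418| - 3.52, 0) = 5.1218
prox(x) = [-2.2947, 1.3874, -1.798, 5.1218]
||prox(x)||_1 = 2.2947 + 1.3874 + 1.798 + 5.1218 = 10.6019


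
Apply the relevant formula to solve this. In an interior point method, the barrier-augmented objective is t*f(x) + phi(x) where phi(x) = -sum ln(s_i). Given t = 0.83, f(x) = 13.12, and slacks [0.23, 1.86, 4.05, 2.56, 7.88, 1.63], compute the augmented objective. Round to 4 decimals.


Step 1: Compute log-barrier.
ln values: [-1.4697, 0.6206, 1.3987, 0.94, 2.0643, 0.4886]
phi = -(-1.4697 + 0.6206 + 1.3987 + 0.94 + 2.0643 + 0.4886) = -4.0425
Step 2: Compute augmented objective.
t*f(x) = 0.83*13.12 = 10.8896
Total = 10.8896 - 4.0425 = 6.8471


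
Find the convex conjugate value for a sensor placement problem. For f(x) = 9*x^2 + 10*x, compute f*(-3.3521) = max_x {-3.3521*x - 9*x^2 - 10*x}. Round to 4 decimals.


f*(y) = sup_x {y*x - a*x^2 - b*x} = sup_x {(y-b)*x - a*x^2}
FOC: (y - b) - 2a*x = 0 => x* = (y - b)/(2a)
x* = (-3.3521 - 10)/(2*9) = -0.7418
f*(-3.3521) = (y-b)^2/(4a) = (-3.3521 - 10)^2/(4*9)
= 178.2786/36 = 4.9522


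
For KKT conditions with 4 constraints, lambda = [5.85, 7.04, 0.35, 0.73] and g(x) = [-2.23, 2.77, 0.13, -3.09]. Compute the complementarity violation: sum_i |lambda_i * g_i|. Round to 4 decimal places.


KKT complementary slackness check:
lambda_1 * g_1 = 5.85 * -2.23 = -13.0455
lambda_2 * g_2 = 7.04 * 2.77 = 19.5008
lambda_3 * g_3 = 0.35 * 0.13 = 0.0455
lambda_4 * g_4 = 0.73 * -3.09 = -2.2557
Total violation = 13.0455 + 19.5008 + 0.0455 + 2.2557 = 34.8475


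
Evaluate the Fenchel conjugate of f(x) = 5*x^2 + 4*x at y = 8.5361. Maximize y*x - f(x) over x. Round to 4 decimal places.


f*(y) = sup_x {y*x - a*x^2 - b*x} = sup_x {(y-b)*x - a*x^2}
FOC: (y - b) - 2a*x = 0 => x* = (y - b)/(2a)
x* = (8.5361 - 4)/(2*5) = 0.4536
f*(8.5361) = (y-b)^2/(4a) = (8.5361 - 4)^2/(4*5)
= 20.5762/20 = 1.0288


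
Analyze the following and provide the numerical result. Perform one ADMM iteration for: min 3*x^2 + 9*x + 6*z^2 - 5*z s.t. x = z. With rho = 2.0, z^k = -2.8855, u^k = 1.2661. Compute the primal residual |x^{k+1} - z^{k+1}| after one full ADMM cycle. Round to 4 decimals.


ADMM iteration with rho = 2.0, z^k = -2.8855, u^k = 1.2661
Step 1: x-update.
Minimize 3*x^2 + 9*x + (2.0/2)*(x + 2.8855 + 1.2661)^2
FOC: (2*3 + 2.0)*x = -9 + 2.0*(-2.8855 - 1.2661)
x^{k+1} = -2.1629
Step 2: z-update.
Minimize 6*z^2 - 5*z + (2.0/2)*(-2.1629 - z + 1.2661)^2
FOC: (2*6 + 2.0)*z = 5 + 2.0*(-2.1629 + 1.2661)
z^{k+1} = 0.229
Step 3: u-update.
u^{k+1} = 1.2661 - 2.1629 - 0.229 = -1.1258
Step 4: Primal residual = |-2.1629 - 0.229| = 2.3919


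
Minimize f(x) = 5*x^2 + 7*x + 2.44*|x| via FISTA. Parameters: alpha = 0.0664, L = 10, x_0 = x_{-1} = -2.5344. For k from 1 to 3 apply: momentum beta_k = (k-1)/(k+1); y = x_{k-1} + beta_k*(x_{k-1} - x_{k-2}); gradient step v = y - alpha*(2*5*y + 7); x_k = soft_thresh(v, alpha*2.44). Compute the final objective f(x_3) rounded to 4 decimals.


FISTA on f(x) = 5*x^2 + 7*x + 2.44*|x|
L = 10, alpha = 0.0664
Iteration 1: beta = 0.0, y = -2.5344 + 0.0*(-2.5344 + 2.5344) = -2.5344
  grad(y) = -18.344, v = y - alpha*grad = -1.3164
  prox(v) = soft_thresh(-1.3164, 0.162) = -1.1543
Iteration 2: beta = 0.3333, y = -1.1543 + 0.3333*(-1.1543 + 2.5344) = -0.6943
  grad(y) = 0.0568, v = y - alpha*grad = -0.6981
  prox(v) = soft_thresh(-0.6981, 0.162) = -0.5361
Iteration 3: beta = 0.5, y = -0.5361 + 0.5*(-0.5361 + 1.1543) = -0.2269
  grad(y) = 4.7306, v = y - alpha*grad = -0.5411
  prox(v) = soft_thresh(-0.5411, 0.162) = -0.379
f(x_3) = 5*(-0.379)^2 + 7*(-0.379) + 2.44*|-0.379| = -1.0101


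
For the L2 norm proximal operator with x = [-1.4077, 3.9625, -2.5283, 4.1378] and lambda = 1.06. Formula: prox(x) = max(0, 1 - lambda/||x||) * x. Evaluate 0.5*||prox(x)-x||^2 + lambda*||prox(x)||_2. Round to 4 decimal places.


Step 1: Compute ||x||.
||x|| = 6.4185
Step 2: Compute scaling factor.
scale = max(0, 1 - 1.06/6.4185) = 0.8349
Step 3: prox(x) = [-1.1752, 3.3081, -2.1108, 3.4544]
||prox(x)|| = 5.3585
Step 4: Proximal objective.
0.5*||prox-x||^2 = 0.5618
lambda*||prox|| = 5.68
Total = 6.2418


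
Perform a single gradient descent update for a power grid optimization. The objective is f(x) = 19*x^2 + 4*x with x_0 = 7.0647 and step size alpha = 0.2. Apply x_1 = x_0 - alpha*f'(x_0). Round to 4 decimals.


We compute the gradient at x_0 and apply the update.
f'(x) = 38*x + 4
f'(7.0647) = 38*7.0647 + 4 = 272.4586
x_1 = 7.0647 - 0.2*272.4586 = -47.427


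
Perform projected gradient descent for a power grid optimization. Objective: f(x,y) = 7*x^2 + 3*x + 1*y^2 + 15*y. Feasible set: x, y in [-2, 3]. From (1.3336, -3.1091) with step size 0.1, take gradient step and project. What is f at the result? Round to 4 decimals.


Step 1: Compute gradient at (1.3336, -3.1091).
grad_x = 2*7*1.3336 + 3 = 21.6704
grad_y = 2*1*-3.1091 + 15 = 8.7818
Step 2: Gradient step.
x_raw = 1.3336 - 0.1*21.6704 = -0.8334
y_raw = -3.1091 - 0.1*8.7818 = -3.9873
Step 3: Project onto [-2, 3].
x_proj = clip(-0.8334) = -0.8334
y_proj = clip(-3.9873) = -2.0
Step 4: Evaluate f.
f(-0.8334, -2.0) = -23.638


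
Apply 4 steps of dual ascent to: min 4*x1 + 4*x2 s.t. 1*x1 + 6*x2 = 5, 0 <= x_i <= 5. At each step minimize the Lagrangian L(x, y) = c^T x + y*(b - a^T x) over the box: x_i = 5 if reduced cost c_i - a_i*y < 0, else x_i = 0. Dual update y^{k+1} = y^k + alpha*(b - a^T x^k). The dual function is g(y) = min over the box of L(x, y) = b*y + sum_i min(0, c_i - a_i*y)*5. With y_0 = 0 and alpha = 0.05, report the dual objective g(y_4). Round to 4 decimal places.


Dual ascent for LP: min 4*x1 + 4*x2, 1*x1 + 6*x2 = 5, 0 <= x_i <= 5
Step 1: y^k = 0.0, reduced costs: (4.0, 4.0)
  x^k = (0.0, 0.0), subgradient = b - a^T x = 5.0
  y^{k+1} = 0.0 + 0.05*5.0 = 0.25
Step 2: y^k = 0.25, reduced costs: (3.75, 2.5)
  x^k = (0.0, 0.0), subgradient = b - a^T x = 5.0
  y^{k+1} = 0.25 + 0.05*5.0 = 0.5
Step 3: y^k = 0.5, reduced costs: (3.5, 1.0)
  x^k = (0.0, 0.0), subgradient = b - a^T x = 5.0
  y^{k+1} = 0.5 + 0.05*5.0 = 0.75
Step 4: y^k = 0.75, reduced costs: (3.25, -0.5)
  x^k = (0.0, 5.0), subgradient = b - a^T x = -25.0
  y^{k+1} = 0.75 + 0.05*-25.0 = -0.5
Dual objective at y_4 = -0.5: reduced costs (4.5, 7.0), box minimizer x = (0.0, 0.0)
g(y_4) = b*y + (c1 - a1*y)*x1 + (c2 - a2*y)*x2 = 5*(-0.5) + 4.5*0.0 + 7.0*0.0 = -2.5 + 0.0 + 0.0 = -2.5


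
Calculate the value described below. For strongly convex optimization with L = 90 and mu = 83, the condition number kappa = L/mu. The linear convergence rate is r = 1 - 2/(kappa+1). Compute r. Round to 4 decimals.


Step 1: Compute the condition number.
kappa = L/mu = 90/83 = 1.0843
Step 2: Compute the convergence rate.
r = 1 - 2/(kappa + 1) = 1 - 2*mu/(L + mu) = (L - mu)/(L + mu) = 7/173 = 0.0405


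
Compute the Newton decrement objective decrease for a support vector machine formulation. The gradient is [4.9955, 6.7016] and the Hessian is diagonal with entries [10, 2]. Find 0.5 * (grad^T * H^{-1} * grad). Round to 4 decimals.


Step 1: H is diagonal, so H^(-1) * g = [0.4996, 3.3508].
Step 2: g^T H^(-1) g = sum_i g_i^2 / H_ii
  = (4.9955)^2/10 + (6.7016)^2/2
  = 2.4955 + 22.4557 = 24.9512
Step 3: Objective decrease = 0.5 * g^T H^(-1) g = 12.4756


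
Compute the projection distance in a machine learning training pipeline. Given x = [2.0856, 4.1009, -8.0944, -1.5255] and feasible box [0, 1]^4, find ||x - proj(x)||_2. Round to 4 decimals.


Project each component onto [0, 1].
clip(2.0856) = 1.0, clip(4.1009) = 1.0, clip(-8.0944) = 0.0, clip(-1.5255) = 0.0
Projection = [1.0, 1.0, 0.0, 0.0]
Squared diffs: [1.1785, 9.6156, 65.5193, 2.3272]
Distance = sqrt(78.6406) = 8.868


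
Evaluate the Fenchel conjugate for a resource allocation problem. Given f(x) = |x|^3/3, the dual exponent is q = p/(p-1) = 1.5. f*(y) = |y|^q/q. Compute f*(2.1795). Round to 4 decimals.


The conjugate exponent q satisfies 1/p + 1/q = 1.
p = 3, so q = 3/(3 - 1) = 1.5
|y|^q = 2.1795^1.5 = 3.2176
f*(2.1795) = 3.2176 / 1.5 = 2.1451


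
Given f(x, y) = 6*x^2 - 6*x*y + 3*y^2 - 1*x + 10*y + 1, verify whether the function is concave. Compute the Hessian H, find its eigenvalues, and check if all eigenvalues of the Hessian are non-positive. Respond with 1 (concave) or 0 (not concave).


The Hessian of f(x,y) = 6*x^2 - 6*x*y + 3*y^2 - 1*x + 10*y + 1 is:
H = [[12, -6], [-6, 6]]
Trace = 12 + 6 = 18
Determinant = 12*6 - (-6)^2 = 36
Discriminant = (18)^2 - 4*36 = 180.0
Eigenvalues: lambda_1 = 2.2918, lambda_2 = 15.7082
The function is not concave.

0
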